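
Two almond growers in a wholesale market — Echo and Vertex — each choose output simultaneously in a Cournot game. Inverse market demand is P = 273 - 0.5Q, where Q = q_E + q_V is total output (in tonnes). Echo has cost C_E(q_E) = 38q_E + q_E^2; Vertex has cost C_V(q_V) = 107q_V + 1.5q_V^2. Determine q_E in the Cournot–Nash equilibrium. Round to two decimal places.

72.94

Echo's profit: π_E = (273 - 0.5Q)q_E - (38q_E + q_E²). Setting ∂π_E/∂q_E = 0: 235 - 3q_E - (1/2)(q_V) = 0.
Vertex's first-order condition: 166 - 4q_V - (1/2)(q_E) = 0.
So q_E = (235 - (1/2)q_V)/3 and q_V = (166 - (1/2)q_E)/4.
Solving the pair: q_E = 72.9362, q_V = 1522/47.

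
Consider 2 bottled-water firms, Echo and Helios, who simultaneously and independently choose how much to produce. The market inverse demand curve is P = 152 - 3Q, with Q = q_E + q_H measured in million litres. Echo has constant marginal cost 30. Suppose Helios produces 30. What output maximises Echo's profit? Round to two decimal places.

5.33

With the rival's output fixed at 30, Echo's profit is π_E = (152 - 3·30 - 3q_E)q_E - (30q_E) = (62 - 3q_E)q_E - (30q_E).
∂π_E/∂q_E = 32 - 6q_E = 0, so q_E = 16/3.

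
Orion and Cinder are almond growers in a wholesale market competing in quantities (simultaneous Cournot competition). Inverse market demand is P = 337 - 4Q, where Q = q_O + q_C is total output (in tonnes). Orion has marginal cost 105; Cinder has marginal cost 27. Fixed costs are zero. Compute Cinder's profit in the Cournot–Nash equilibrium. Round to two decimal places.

Orion's profit: π_O = (337 - 4Q)q_O - (105q_O). Setting ∂π_O/∂q_O = 0: 232 - 8q_O - 4(q_C) = 0.
Cinder's profit: π_C = (337 - 4Q)q_C - (27q_C). Setting ∂π_C/∂q_C = 0: 310 - 8q_C - 4(q_O) = 0.
Best responses: q_O = (232 - 4q_C)/8, q_C = (310 - 4q_O)/8.
Substituting one into the other gives q_O = 77/6 and q_C = 97/3.
Price P = 337 - 4·(271/6) = 469/3.
Cinder's profit: (469/3 - 27)·(97/3) = 4181.7778.

4181.78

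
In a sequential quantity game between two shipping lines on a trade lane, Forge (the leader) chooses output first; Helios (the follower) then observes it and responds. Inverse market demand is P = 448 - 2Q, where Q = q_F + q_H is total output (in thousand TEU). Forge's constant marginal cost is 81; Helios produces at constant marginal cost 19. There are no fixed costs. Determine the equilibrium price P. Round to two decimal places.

157.25

The follower Helios best-responds to any q_F: π_H = (448 - 2Q)q_H - 19q_H.
∂π_H/∂q_H = 429 - 2q_F - 4q_H = 0 gives the reaction function q_H = (429 - 2q_F)/4.
The leader anticipates this reaction. Substituting into P = 448 - 2Q gives P = 467/2 - q_F, so π_F = (467/2 - q_F)q_F - 81q_F.
Leader FOC: 305/2 - 2q_F = 0, so q_F = 305/4.
Then q_H = (429 - 2·(305/4))/4 = 553/8.
Total output Q = 1163/8, so price P = 448 - 2·(1163/8) = 629/4.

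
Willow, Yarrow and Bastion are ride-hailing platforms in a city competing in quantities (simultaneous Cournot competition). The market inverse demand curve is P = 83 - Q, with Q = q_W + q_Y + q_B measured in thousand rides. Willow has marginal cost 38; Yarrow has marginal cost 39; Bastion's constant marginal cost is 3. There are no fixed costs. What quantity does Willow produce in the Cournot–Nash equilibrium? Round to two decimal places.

Willow's profit: π_W = (83 - Q)q_W - (38q_W). Setting ∂π_W/∂q_W = 0: 45 - 2q_W - (q_Y + q_B) = 0.
Yarrow's first-order condition: 44 - 2q_Y - (q_W + q_B) = 0.
Bastion's profit: π_B = (83 - Q)q_B - (3q_B). Setting ∂π_B/∂q_B = 0: 80 - 2q_B - (q_W + q_Y) = 0.
Adding the 3 conditions: 169 − 2Q − 2Q = 0, i.e. Q = 169/4.
Back-substituting: q_W = (45 − 169/4) = 11/4, q_Y = (44 − 169/4) = 7/4, q_B = (80 − 169/4) = 151/4.

2.75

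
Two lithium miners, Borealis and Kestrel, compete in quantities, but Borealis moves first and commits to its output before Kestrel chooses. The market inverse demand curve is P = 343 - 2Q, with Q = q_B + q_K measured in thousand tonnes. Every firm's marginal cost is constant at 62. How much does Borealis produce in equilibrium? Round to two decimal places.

70.25

The follower Kestrel best-responds to any q_B: π_K = (343 - 2Q)q_K - 62q_K.
Setting the follower's marginal profit to zero, 281 - 2q_B - 4q_K = 0, i.e. q_K = (281 - 2q_B)/4.
The leader anticipates this reaction. Substituting into P = 343 - 2Q gives P = 405/2 - q_B, so π_B = (405/2 - q_B)q_B - 62q_B.
Leader FOC: 281/2 - 2q_B = 0, so q_B = 281/4.
Then q_K = (281 - 2·(281/4))/4 = 281/8.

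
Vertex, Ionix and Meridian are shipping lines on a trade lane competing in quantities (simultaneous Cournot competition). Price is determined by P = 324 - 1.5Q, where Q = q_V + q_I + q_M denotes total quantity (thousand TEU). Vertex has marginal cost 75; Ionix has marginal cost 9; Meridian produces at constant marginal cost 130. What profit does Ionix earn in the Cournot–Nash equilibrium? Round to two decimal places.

10500.17

Vertex's profit: π_V = (324 - 1.5Q)q_V - (75q_V). Setting ∂π_V/∂q_V = 0: 249 - 3q_V - (3/2)(q_I + q_M) = 0.
Ionix's profit: π_I = (324 - 1.5Q)q_I - (9q_I). Setting ∂π_I/∂q_I = 0: 315 - 3q_I - (3/2)(q_V + q_M) = 0.
Meridian's profit: π_M = (324 - 1.5Q)q_M - (130q_M). Setting ∂π_M/∂q_M = 0: 194 - 3q_M - (3/2)(q_V + q_I) = 0.
Summing all 3 equations gives 758 − 6Q = 0, hence Q = 379/3.
Back-substituting: q_V = (249 − 379/2)/(3/2) = 119/3, q_I = (315 − 379/2)/(3/2) = 251/3, q_M = (194 − 379/2)/(3/2) = 3.
Price P = 324 - (3/2)·(379/3) = 269/2.
Ionix's profit: (269/2 - 9)·(251/3) = 10500.1667.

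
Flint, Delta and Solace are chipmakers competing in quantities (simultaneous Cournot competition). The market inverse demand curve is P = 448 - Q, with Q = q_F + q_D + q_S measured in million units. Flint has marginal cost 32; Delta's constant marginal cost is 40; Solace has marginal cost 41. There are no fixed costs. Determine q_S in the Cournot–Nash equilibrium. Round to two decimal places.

99.25

Flint's profit: π_F = (448 - Q)q_F - (32q_F). Setting ∂π_F/∂q_F = 0: 416 - 2q_F - (q_D + q_S) = 0.
Delta's first-order condition: 408 - 2q_D - (q_F + q_S) = 0.
Solace's profit: π_S = (448 - Q)q_S - (41q_S). Setting ∂π_S/∂q_S = 0: 407 - 2q_S - (q_F + q_D) = 0.
Summing all 3 equations gives 1231 − 4Q = 0, hence Q = 1231/4.
Back-substituting: q_F = (416 − 1231/4) = 433/4, q_D = (408 − 1231/4) = 401/4, q_S = (407 − 1231/4) = 397/4.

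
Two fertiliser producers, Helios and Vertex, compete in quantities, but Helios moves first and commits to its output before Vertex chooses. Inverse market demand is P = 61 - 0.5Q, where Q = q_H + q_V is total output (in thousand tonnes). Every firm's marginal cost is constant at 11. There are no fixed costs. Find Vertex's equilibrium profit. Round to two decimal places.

Solve by backward induction. Given q_H, the follower Vertex maximises π_V = (61 - (1/2)q_H - (1/2)q_V)q_V - 11q_V.
Follower FOC: 50 - (1/2)q_H - q_V = 0, so q_V(q_H) = (50 - (1/2)q_H).
Helios substitutes q_V(q_H) into its own profit: π_H = q_H(61 - (1/2)q_H - (50 - (1/2)q_H)/2) - 11q_H = (36 - (1/4)q_H)q_H - 11q_H.
Maximising: ∂π_H/∂q_H = 25 - (1/2)q_H = 0, giving q_H = 50.
Then q_V = (50 - (1/2)·50) = 25.
Price P = 61 - (1/2)·75 = 47/2.
Vertex's profit: (47/2 - 11)·25 = 625/2.

312.50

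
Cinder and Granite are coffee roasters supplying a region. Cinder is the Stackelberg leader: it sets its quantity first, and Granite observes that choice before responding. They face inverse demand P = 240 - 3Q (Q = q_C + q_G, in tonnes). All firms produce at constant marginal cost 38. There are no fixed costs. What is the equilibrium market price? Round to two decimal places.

88.50

Solve by backward induction. Given q_C, the follower Granite maximises π_G = (240 - 3q_C - 3q_G)q_G - 38q_G.
Follower FOC: 202 - 3q_C - 6q_G = 0, so q_G(q_C) = (202 - 3q_C)/6.
The leader anticipates this reaction. Substituting into P = 240 - 3Q gives P = 139 - (3/2)q_C, so π_C = (139 - (3/2)q_C)q_C - 38q_C.
Leader FOC: 101 - 3q_C = 0, so q_C = 101/3.
Then q_G = (202 - 3·(101/3))/6 = 101/6.
Total output Q = 101/2, so price P = 240 - 3·(101/2) = 177/2.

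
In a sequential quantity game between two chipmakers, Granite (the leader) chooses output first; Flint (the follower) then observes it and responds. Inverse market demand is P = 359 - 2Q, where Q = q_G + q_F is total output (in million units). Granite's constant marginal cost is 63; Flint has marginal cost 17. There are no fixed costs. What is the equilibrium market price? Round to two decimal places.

125.50

The follower Flint best-responds to any q_G: π_F = (359 - 2Q)q_F - 17q_F.
Setting the follower's marginal profit to zero, 342 - 2q_G - 4q_F = 0, i.e. q_F = (342 - 2q_G)/4.
The leader anticipates this reaction. Substituting into P = 359 - 2Q gives P = 188 - q_G, so π_G = (188 - q_G)q_G - 63q_G.
Leader FOC: 125 - 2q_G = 0, so q_G = 125/2.
Then q_F = (342 - 2·(125/2))/4 = 217/4.
Total output Q = 467/4, so price P = 359 - 2·(467/4) = 251/2.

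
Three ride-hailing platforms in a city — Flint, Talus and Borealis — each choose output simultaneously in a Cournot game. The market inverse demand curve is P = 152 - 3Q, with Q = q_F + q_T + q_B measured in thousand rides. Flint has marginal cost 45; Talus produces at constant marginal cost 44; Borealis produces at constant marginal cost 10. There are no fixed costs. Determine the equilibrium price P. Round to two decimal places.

62.75

Flint's profit: π_F = (152 - 3Q)q_F - (45q_F). Setting ∂π_F/∂q_F = 0: 107 - 6q_F - 3(q_T + q_B) = 0.
Talus's first-order condition: 108 - 6q_T - 3(q_F + q_B) = 0.
Borealis's profit: π_B = (152 - 3Q)q_B - (10q_B). Setting ∂π_B/∂q_B = 0: 142 - 6q_B - 3(q_F + q_T) = 0.
Adding the 3 conditions: 357 − 6Q − 6Q = 0, i.e. Q = 119/4.
Back-substituting: q_F = (107 − 357/4)/3 = 71/12, q_T = (108 − 357/4)/3 = 25/4, q_B = (142 − 357/4)/3 = 211/12.
Total output Q = 119/4, so price P = 152 - 3·(119/4) = 251/4.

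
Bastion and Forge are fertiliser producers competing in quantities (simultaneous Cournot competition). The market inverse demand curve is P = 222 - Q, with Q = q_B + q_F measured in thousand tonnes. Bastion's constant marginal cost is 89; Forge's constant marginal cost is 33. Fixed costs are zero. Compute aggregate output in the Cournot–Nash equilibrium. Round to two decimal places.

107.33

Bastion's profit: π_B = (222 - Q)q_B - (89q_B). Setting ∂π_B/∂q_B = 0: 133 - 2q_B - (q_F) = 0.
Forge's first-order condition: 189 - 2q_F - (q_B) = 0.
So q_B = (133 - q_F)/2 and q_F = (189 - q_B)/2.
Substituting one into the other gives q_B = 77/3 and q_F = 245/3.
Total output Q = 77/3 + 245/3 = 322/3.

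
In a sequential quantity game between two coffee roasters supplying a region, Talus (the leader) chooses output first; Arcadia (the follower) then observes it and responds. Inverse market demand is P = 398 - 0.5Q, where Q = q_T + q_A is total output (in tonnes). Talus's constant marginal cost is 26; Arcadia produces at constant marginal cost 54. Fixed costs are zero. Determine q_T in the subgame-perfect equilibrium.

400

Solve by backward induction. Given q_T, the follower Arcadia maximises π_A = (398 - (1/2)q_T - (1/2)q_A)q_A - 54q_A.
Follower FOC: 344 - (1/2)q_T - q_A = 0, so q_A(q_T) = (344 - (1/2)q_T).
Talus substitutes q_A(q_T) into its own profit: π_T = q_T(398 - (1/2)q_T - (344 - (1/2)q_T)/2) - 26q_T = (226 - (1/4)q_T)q_T - 26q_T.
The leader's first-order condition 200 - (1/2)q_T = 0 yields q_T = 400.
Then q_A = (344 - (1/2)·400) = 144.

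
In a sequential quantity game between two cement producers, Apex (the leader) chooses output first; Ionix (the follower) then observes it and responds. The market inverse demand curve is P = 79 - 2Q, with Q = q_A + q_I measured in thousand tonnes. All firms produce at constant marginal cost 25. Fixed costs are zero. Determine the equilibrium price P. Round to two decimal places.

38.50

The follower Ionix best-responds to any q_A: π_I = (79 - 2Q)q_I - 25q_I.
Follower FOC: 54 - 2q_A - 4q_I = 0, so q_I(q_A) = (54 - 2q_A)/4.
Apex substitutes q_I(q_A) into its own profit: π_A = q_A(79 - 2q_A - (54 - 2q_A)/2) - 25q_A = (52 - q_A)q_A - 25q_A.
Maximising: ∂π_A/∂q_A = 27 - 2q_A = 0, giving q_A = 27/2.
Then q_I = (54 - 2·(27/2))/4 = 27/4.
Total output Q = 81/4, so price P = 79 - 2·(81/4) = 77/2.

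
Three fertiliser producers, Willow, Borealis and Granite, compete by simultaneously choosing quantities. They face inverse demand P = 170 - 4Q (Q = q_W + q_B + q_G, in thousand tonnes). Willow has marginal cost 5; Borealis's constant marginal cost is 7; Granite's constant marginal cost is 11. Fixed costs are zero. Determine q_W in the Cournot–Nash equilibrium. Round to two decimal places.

10.81

Willow's profit: π_W = (170 - 4Q)q_W - (5q_W). Setting ∂π_W/∂q_W = 0: 165 - 8q_W - 4(q_B + q_G) = 0.
Borealis's first-order condition: 163 - 8q_B - 4(q_W + q_G) = 0.
Granite's first-order condition: 159 - 8q_G - 4(q_W + q_B) = 0.
Adding the 3 first-order conditions: 487 − 16Q = 0, so Q = 487/16.
Back-substituting: q_W = (165 − 487/4)/4 = 173/16, q_B = (163 − 487/4)/4 = 165/16, q_G = (159 − 487/4)/4 = 149/16.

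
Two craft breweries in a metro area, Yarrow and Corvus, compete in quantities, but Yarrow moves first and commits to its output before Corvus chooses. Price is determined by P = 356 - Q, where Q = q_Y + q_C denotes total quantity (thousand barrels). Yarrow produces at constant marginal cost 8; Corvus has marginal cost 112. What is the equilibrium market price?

Solve by backward induction. Given q_Y, the follower Corvus maximises π_C = (356 - q_Y - q_C)q_C - 112q_C.
Follower FOC: 244 - q_Y - 2q_C = 0, so q_C(q_Y) = (244 - q_Y)/2.
Yarrow substitutes q_C(q_Y) into its own profit: π_Y = q_Y(356 - q_Y - (244 - q_Y)/2) - 8q_Y = (234 - (1/2)q_Y)q_Y - 8q_Y.
Leader FOC: 226 - q_Y = 0, so q_Y = 226.
Then q_C = (244 - 226)/2 = 9.
Total output Q = 235, so price P = 356 - 235 = 121.

121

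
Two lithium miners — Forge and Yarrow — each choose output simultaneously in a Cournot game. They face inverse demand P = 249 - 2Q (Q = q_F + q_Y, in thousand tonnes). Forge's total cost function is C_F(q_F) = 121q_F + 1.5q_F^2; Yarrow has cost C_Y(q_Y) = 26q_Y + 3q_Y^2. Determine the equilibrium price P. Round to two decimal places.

184.18

Forge's profit: π_F = (249 - 2Q)q_F - (121q_F + (3/2)q_F²). Setting ∂π_F/∂q_F = 0: 128 - 7q_F - 2(q_Y) = 0.
Yarrow's first-order condition: 223 - 10q_Y - 2(q_F) = 0.
Rearranging gives the reaction functions q_F = (128 - 2q_Y)/7 and q_Y = (223 - 2q_F)/10.
Solving the pair: q_F = 139/11, q_Y = 435/22.
Total output Q = 713/22, so price P = 249 - 2·(713/22) = 184.1818.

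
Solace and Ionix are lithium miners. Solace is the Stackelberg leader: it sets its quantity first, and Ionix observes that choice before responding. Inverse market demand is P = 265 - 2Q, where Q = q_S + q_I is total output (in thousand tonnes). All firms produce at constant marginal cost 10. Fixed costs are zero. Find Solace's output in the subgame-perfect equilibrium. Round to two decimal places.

The follower Ionix best-responds to any q_S: π_I = (265 - 2Q)q_I - 10q_I.
∂π_I/∂q_I = 255 - 2q_S - 4q_I = 0 gives the reaction function q_I = (255 - 2q_S)/4.
Solace substitutes q_I(q_S) into its own profit: π_S = q_S(265 - 2q_S - (255 - 2q_S)/2) - 10q_S = (275/2 - q_S)q_S - 10q_S.
Leader FOC: 255/2 - 2q_S = 0, so q_S = 255/4.
Then q_I = (255 - 2·(255/4))/4 = 255/8.

63.75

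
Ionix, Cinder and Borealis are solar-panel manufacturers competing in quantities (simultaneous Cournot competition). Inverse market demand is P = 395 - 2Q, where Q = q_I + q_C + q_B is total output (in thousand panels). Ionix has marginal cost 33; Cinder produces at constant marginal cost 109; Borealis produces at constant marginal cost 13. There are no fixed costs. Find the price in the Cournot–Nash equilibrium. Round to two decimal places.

137.50

Ionix's profit: π_I = (395 - 2Q)q_I - (33q_I). Setting ∂π_I/∂q_I = 0: 362 - 4q_I - 2(q_C + q_B) = 0.
Cinder's profit: π_C = (395 - 2Q)q_C - (109q_C). Setting ∂π_C/∂q_C = 0: 286 - 4q_C - 2(q_I + q_B) = 0.
Borealis's profit: π_B = (395 - 2Q)q_B - (13q_B). Setting ∂π_B/∂q_B = 0: 382 - 4q_B - 2(q_I + q_C) = 0.
Summing all 3 equations gives 1030 − 8Q = 0, hence Q = 515/4.
Back-substituting: q_I = (362 − 515/2)/2 = 209/4, q_C = (286 − 515/2)/2 = 57/4, q_B = (382 − 515/2)/2 = 249/4.
Total output Q = 515/4, so price P = 395 - 2·(515/4) = 275/2.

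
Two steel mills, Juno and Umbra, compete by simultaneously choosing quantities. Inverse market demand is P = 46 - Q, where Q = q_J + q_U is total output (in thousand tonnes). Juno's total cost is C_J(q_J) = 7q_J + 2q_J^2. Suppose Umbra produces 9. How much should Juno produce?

With the rival's output fixed at 9, Juno's profit is π_J = (46 - 9 - q_J)q_J - (7q_J + 2q_J²) = (37 - q_J)q_J - (7q_J + 2q_J²).
∂π_J/∂q_J = 30 - 6q_J = 0, so q_J = 5.

5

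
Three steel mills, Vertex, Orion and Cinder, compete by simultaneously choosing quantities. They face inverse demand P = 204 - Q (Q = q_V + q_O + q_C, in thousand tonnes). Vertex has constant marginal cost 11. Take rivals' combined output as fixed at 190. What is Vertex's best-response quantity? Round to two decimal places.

1.50

With rivals' combined output fixed at 190, Vertex's profit is π_V = (204 - 190 - q_V)q_V - (11q_V) = (14 - q_V)q_V - (11q_V).
∂π_V/∂q_V = 3 - 2q_V = 0, so q_V = 3/2.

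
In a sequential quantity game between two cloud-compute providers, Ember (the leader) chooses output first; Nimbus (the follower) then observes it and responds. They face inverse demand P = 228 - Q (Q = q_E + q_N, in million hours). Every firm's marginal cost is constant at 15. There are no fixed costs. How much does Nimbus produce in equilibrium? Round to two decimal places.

53.25

Solve by backward induction. Given q_E, the follower Nimbus maximises π_N = (228 - q_E - q_N)q_N - 15q_N.
Follower FOC: 213 - q_E - 2q_N = 0, so q_N(q_E) = (213 - q_E)/2.
The leader anticipates this reaction. Substituting into P = 228 - Q gives P = 243/2 - (1/2)q_E, so π_E = (243/2 - (1/2)q_E)q_E - 15q_E.
Maximising: ∂π_E/∂q_E = 213/2 - q_E = 0, giving q_E = 213/2.
Then q_N = (213 - 213/2)/2 = 213/4.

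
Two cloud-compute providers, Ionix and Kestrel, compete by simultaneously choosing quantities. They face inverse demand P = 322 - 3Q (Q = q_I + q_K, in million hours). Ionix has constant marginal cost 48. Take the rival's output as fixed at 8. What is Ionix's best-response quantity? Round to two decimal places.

41.67

With the rival's output fixed at 8, Ionix's profit is π_I = (322 - 3·8 - 3q_I)q_I - (48q_I) = (298 - 3q_I)q_I - (48q_I).
∂π_I/∂q_I = 250 - 6q_I = 0, so q_I = 125/3.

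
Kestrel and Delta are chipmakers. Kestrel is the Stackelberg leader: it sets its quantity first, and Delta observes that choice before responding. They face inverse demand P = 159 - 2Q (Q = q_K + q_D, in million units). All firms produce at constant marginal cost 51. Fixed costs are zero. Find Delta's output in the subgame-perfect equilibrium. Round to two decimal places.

13.50

Solve by backward induction. Given q_K, the follower Delta maximises π_D = (159 - 2q_K - 2q_D)q_D - 51q_D.
∂π_D/∂q_D = 108 - 2q_K - 4q_D = 0 gives the reaction function q_D = (108 - 2q_K)/4.
Kestrel substitutes q_D(q_K) into its own profit: π_K = q_K(159 - 2q_K - (108 - 2q_K)/2) - 51q_K = (105 - q_K)q_K - 51q_K.
Leader FOC: 54 - 2q_K = 0, so q_K = 27.
Then q_D = (108 - 2·27)/4 = 27/2.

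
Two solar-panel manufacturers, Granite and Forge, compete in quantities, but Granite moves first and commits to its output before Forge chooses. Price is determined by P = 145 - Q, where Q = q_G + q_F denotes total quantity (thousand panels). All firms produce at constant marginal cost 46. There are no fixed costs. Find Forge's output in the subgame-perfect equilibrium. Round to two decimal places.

Solve by backward induction. Given q_G, the follower Forge maximises π_F = (145 - q_G - q_F)q_F - 46q_F.
Setting the follower's marginal profit to zero, 99 - q_G - 2q_F = 0, i.e. q_F = (99 - q_G)/2.
The leader anticipates this reaction. Substituting into P = 145 - Q gives P = 191/2 - (1/2)q_G, so π_G = (191/2 - (1/2)q_G)q_G - 46q_G.
The leader's first-order condition 99/2 - q_G = 0 yields q_G = 99/2.
Then q_F = (99 - 99/2)/2 = 99/4.

24.75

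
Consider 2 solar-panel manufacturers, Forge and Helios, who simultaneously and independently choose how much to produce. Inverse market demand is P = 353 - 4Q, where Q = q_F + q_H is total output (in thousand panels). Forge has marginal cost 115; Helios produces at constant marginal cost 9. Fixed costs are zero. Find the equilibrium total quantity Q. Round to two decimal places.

Forge's profit: π_F = (353 - 4Q)q_F - (115q_F). Setting ∂π_F/∂q_F = 0: 238 - 8q_F - 4(q_H) = 0.
Helios's profit: π_H = (353 - 4Q)q_H - (9q_H). Setting ∂π_H/∂q_H = 0: 344 - 8q_H - 4(q_F) = 0.
Best responses: q_F = (238 - 4q_H)/8, q_H = (344 - 4q_F)/8.
Solving the pair: q_F = 11, q_H = 75/2.
Total output Q = 11 + 75/2 = 97/2.

48.50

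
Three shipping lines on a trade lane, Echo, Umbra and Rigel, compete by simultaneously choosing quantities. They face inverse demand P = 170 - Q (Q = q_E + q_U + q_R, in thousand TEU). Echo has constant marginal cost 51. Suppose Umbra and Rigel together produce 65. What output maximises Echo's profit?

With rivals' combined output fixed at 65, Echo's profit is π_E = (170 - 65 - q_E)q_E - (51q_E) = (105 - q_E)q_E - (51q_E).
∂π_E/∂q_E = 54 - 2q_E = 0, so q_E = 27.

27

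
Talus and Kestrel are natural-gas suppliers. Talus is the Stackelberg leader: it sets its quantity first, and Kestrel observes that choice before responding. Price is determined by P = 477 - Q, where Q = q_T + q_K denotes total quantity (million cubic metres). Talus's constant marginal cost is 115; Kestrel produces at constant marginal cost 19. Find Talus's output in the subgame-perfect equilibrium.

133

The follower Kestrel best-responds to any q_T: π_K = (477 - Q)q_K - 19q_K.
Follower FOC: 458 - q_T - 2q_K = 0, so q_K(q_T) = (458 - q_T)/2.
The leader anticipates this reaction. Substituting into P = 477 - Q gives P = 248 - (1/2)q_T, so π_T = (248 - (1/2)q_T)q_T - 115q_T.
Maximising: ∂π_T/∂q_T = 133 - q_T = 0, giving q_T = 133.
Then q_K = (458 - 133)/2 = 325/2.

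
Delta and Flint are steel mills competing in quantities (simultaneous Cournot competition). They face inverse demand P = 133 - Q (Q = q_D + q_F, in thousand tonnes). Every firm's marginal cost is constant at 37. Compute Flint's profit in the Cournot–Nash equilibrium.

1024

A representative firm's profit is π_i = q_i(133 - Q) - 37q_i.
Setting ∂π_i/∂q_i = 0 with rivals' quantities fixed: 96 - 2q_i - q_j = 0.
With identical firms every q_j equals q_i, so q_j = q_i and 96 = 3q_i, giving q_i = 32.
Price P = 133 - 64 = 69.
Flint's profit: (69 - 37)·32 = 1024.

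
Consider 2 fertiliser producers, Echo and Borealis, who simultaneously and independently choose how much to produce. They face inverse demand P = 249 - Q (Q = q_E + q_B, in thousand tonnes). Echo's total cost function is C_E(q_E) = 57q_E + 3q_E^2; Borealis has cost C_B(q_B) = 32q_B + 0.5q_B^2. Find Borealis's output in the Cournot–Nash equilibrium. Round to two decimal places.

Echo's profit: π_E = (249 - Q)q_E - (57q_E + 3q_E²). Setting ∂π_E/∂q_E = 0: 192 - 8q_E - (q_B) = 0.
Borealis's first-order condition: 217 - 3q_B - (q_E) = 0.
Best responses: q_E = (192 - q_B)/8, q_B = (217 - q_E)/3.
Substituting one into the other gives q_E = 359/23 and q_B = 1544/23.

67.13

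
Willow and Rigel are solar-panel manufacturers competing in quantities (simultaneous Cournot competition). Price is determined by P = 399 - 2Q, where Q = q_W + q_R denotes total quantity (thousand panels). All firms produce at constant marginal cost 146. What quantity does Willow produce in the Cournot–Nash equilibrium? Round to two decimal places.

A representative firm's profit is π_i = q_i(399 - 2Q) - 146q_i.
First-order condition (treating rivals' output as given): 253 - 4q_i - 2q_j = 0.
By symmetry each firm produces the same amount; substituting q_j = q_i yields q_i = 253/6.

42.17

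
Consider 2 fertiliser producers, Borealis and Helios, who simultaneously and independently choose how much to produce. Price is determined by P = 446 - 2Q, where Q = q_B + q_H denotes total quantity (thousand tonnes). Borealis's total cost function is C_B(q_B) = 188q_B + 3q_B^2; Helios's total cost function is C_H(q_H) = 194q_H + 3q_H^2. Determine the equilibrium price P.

Borealis's profit: π_B = (446 - 2Q)q_B - (188q_B + 3q_B²). Setting ∂π_B/∂q_B = 0: 258 - 10q_B - 2(q_H) = 0.
Helios's profit: π_H = (446 - 2Q)q_H - (194q_H + 3q_H²). Setting ∂π_H/∂q_H = 0: 252 - 10q_H - 2(q_B) = 0.
Best responses: q_B = (258 - 2q_H)/10, q_H = (252 - 2q_B)/10.
Substituting one into the other gives q_B = 173/8 and q_H = 167/8.
Total output Q = 85/2, so price P = 446 - 2·(85/2) = 361.

361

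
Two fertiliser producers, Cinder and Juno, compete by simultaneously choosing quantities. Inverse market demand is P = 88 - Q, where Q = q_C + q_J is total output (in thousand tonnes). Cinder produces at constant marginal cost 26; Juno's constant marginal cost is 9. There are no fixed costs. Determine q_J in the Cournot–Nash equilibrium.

32

Cinder's profit: π_C = (88 - Q)q_C - (26q_C). Setting ∂π_C/∂q_C = 0: 62 - 2q_C - (q_J) = 0.
Juno's first-order condition: 79 - 2q_J - (q_C) = 0.
Rearranging gives the reaction functions q_C = (62 - q_J)/2 and q_J = (79 - q_C)/2.
Solving the pair: q_C = 15, q_J = 32.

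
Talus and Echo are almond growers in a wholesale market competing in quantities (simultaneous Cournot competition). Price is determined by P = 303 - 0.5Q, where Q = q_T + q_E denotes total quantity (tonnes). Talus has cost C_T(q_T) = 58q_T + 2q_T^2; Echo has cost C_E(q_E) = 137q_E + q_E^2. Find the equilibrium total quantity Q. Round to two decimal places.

Talus's profit: π_T = (303 - 0.5Q)q_T - (58q_T + 2q_T²). Setting ∂π_T/∂q_T = 0: 245 - 5q_T - (1/2)(q_E) = 0.
Echo's profit: π_E = (303 - 0.5Q)q_E - (137q_E + q_E²). Setting ∂π_E/∂q_E = 0: 166 - 3q_E - (1/2)(q_T) = 0.
Rearranging gives the reaction functions q_T = (245 - (1/2)q_E)/5 and q_E = (166 - (1/2)q_T)/3.
Solving the pair: q_T = 44.2034, q_E = 47.9661.
Total output Q = 44.2034 + 47.9661 = 92.1695.

92.17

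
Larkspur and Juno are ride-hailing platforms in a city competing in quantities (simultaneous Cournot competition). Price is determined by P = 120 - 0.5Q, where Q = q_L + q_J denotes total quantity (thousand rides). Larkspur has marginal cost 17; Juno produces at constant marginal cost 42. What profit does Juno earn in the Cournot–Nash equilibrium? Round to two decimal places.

Larkspur's profit: π_L = (120 - 0.5Q)q_L - (17q_L). Setting ∂π_L/∂q_L = 0: 103 - q_L - (1/2)(q_J) = 0.
Juno's profit: π_J = (120 - 0.5Q)q_J - (42q_J). Setting ∂π_J/∂q_J = 0: 78 - q_J - (1/2)(q_L) = 0.
Rearranging gives the reaction functions q_L = (103 - (1/2)q_J) and q_J = (78 - (1/2)q_L).
Solving the pair: q_L = 256/3, q_J = 106/3.
Price P = 120 - (1/2)·(362/3) = 179/3.
Juno's profit: (179/3 - 42)·(106/3) = 624.2222.

624.22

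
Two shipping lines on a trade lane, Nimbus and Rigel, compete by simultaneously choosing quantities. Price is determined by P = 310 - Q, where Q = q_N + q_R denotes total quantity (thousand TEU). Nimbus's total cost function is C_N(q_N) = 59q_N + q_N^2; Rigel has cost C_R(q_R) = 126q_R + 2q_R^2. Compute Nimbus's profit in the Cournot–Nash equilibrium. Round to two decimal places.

Nimbus's profit: π_N = (310 - Q)q_N - (59q_N + q_N²). Setting ∂π_N/∂q_N = 0: 251 - 4q_N - (q_R) = 0.
Rigel's first-order condition: 184 - 6q_R - (q_N) = 0.
So q_N = (251 - q_R)/4 and q_R = (184 - q_N)/6.
Substituting one into the other gives q_N = 1322/23 and q_R = 485/23.
Price P = 310 - 1807/23 = 231.4348.
Nimbus's profit: 231.4348·(1322/23) - 59·(1322/23) - (1322/23)² = 6607.5009.

6607.50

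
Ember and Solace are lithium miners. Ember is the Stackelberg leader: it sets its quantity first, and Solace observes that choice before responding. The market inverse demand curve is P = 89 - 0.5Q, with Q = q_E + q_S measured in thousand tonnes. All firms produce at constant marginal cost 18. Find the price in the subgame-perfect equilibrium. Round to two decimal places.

35.75

The follower Solace best-responds to any q_E: π_S = (89 - 0.5Q)q_S - 18q_S.
∂π_S/∂q_S = 71 - (1/2)q_E - q_S = 0 gives the reaction function q_S = (71 - (1/2)q_E).
The leader anticipates this reaction. Substituting into P = 89 - 0.5Q gives P = 107/2 - (1/4)q_E, so π_E = (107/2 - (1/4)q_E)q_E - 18q_E.
The leader's first-order condition 71/2 - (1/2)q_E = 0 yields q_E = 71.
Then q_S = (71 - (1/2)·71) = 71/2.
Total output Q = 213/2, so price P = 89 - (1/2)·(213/2) = 143/4.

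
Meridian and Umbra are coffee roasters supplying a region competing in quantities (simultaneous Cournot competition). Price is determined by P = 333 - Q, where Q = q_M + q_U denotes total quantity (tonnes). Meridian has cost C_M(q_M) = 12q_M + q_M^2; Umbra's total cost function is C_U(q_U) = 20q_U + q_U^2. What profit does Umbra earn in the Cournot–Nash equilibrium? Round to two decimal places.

Meridian's profit: π_M = (333 - Q)q_M - (12q_M + q_M²). Setting ∂π_M/∂q_M = 0: 321 - 4q_M - (q_U) = 0.
Umbra's profit: π_U = (333 - Q)q_U - (20q_U + q_U²). Setting ∂π_U/∂q_U = 0: 313 - 4q_U - (q_M) = 0.
Best responses: q_M = (321 - q_U)/4, q_U = (313 - q_M)/4.
Solving the pair: q_M = 971/15, q_U = 931/15.
Price P = 333 - 634/5 = 1031/5.
Umbra's profit: (1031/5)·(931/15) - 20·(931/15) - (931/15)² = 7704.5422.

7704.54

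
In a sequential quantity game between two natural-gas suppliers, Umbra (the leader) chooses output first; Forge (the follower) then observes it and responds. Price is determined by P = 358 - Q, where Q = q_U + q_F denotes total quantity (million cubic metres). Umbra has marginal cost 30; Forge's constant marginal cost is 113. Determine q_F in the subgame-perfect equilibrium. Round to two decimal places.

19.75

The follower Forge best-responds to any q_U: π_F = (358 - Q)q_F - 113q_F.
Setting the follower's marginal profit to zero, 245 - q_U - 2q_F = 0, i.e. q_F = (245 - q_U)/2.
The leader anticipates this reaction. Substituting into P = 358 - Q gives P = 471/2 - (1/2)q_U, so π_U = (471/2 - (1/2)q_U)q_U - 30q_U.
The leader's first-order condition 411/2 - q_U = 0 yields q_U = 411/2.
Then q_F = (245 - 411/2)/2 = 79/4.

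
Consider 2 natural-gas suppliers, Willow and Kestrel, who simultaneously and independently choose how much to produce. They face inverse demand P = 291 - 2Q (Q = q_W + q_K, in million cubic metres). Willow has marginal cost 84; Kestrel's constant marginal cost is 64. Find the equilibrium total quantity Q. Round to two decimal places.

72.33

Willow's profit: π_W = (291 - 2Q)q_W - (84q_W). Setting ∂π_W/∂q_W = 0: 207 - 4q_W - 2(q_K) = 0.
Kestrel's profit: π_K = (291 - 2Q)q_K - (64q_K). Setting ∂π_K/∂q_K = 0: 227 - 4q_K - 2(q_W) = 0.
So q_W = (207 - 2q_K)/4 and q_K = (227 - 2q_W)/4.
Solving the pair: q_W = 187/6, q_K = 247/6.
Total output Q = 187/6 + 247/6 = 217/3.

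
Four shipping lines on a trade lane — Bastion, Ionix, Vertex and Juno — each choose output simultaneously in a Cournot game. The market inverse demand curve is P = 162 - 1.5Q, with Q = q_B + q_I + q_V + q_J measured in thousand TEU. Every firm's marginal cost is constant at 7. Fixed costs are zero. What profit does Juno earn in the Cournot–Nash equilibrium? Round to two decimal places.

Each firm earns π_i = (162 - 1.5Q)q_i - 7q_i.
Setting ∂π_i/∂q_i = 0 with rivals' quantities fixed: 155 - 3q_i - (3/2)·Σ_{j≠i} q_j = 0.
By symmetry each firm produces the same amount; substituting Σ_{j≠i} q_j = 3q_i yields q_i = 155/(15/2) = 62/3.
Price P = 162 - (3/2)·(248/3) = 38.
Juno's profit: (38 - 7)·(62/3) = 1922/3.

640.67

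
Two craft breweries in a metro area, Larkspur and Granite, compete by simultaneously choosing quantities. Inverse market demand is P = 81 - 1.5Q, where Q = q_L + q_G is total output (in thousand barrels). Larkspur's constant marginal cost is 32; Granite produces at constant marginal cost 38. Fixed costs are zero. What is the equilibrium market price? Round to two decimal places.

50.33

Larkspur's profit: π_L = (81 - 1.5Q)q_L - (32q_L). Setting ∂π_L/∂q_L = 0: 49 - 3q_L - (3/2)(q_G) = 0.
Granite's first-order condition: 43 - 3q_G - (3/2)(q_L) = 0.
Rearranging gives the reaction functions q_L = (49 - (3/2)q_G)/3 and q_G = (43 - (3/2)q_L)/3.
Solving the pair: q_L = 110/9, q_G = 74/9.
Total output Q = 184/9, so price P = 81 - (3/2)·(184/9) = 151/3.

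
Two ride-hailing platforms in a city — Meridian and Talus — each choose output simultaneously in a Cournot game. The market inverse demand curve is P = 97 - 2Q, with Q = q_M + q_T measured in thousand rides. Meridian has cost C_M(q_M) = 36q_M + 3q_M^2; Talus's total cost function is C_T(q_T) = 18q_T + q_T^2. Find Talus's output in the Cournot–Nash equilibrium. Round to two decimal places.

Meridian's profit: π_M = (97 - 2Q)q_M - (36q_M + 3q_M²). Setting ∂π_M/∂q_M = 0: 61 - 10q_M - 2(q_T) = 0.
Talus's first-order condition: 79 - 6q_T - 2(q_M) = 0.
Rearranging gives the reaction functions q_M = (61 - 2q_T)/10 and q_T = (79 - 2q_M)/6.
Substituting one into the other gives q_M = 26/7 and q_T = 167/14.

11.93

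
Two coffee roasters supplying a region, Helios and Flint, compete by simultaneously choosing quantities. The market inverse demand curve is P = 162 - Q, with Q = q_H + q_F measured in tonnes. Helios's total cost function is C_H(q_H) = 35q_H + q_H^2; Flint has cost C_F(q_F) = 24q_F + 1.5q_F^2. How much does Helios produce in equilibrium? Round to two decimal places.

Helios's profit: π_H = (162 - Q)q_H - (35q_H + q_H²). Setting ∂π_H/∂q_H = 0: 127 - 4q_H - (q_F) = 0.
Flint's first-order condition: 138 - 5q_F - (q_H) = 0.
Best responses: q_H = (127 - q_F)/4, q_F = (138 - q_H)/5.
Solving the pair: q_H = 497/19, q_F = 425/19.

26.16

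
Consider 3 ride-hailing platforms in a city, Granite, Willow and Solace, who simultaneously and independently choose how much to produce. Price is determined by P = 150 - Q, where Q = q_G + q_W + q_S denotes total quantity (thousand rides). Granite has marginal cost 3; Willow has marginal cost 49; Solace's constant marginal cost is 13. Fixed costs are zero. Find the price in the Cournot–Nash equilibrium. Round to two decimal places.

53.75

Granite's profit: π_G = (150 - Q)q_G - (3q_G). Setting ∂π_G/∂q_G = 0: 147 - 2q_G - (q_W + q_S) = 0.
Willow's profit: π_W = (150 - Q)q_W - (49q_W). Setting ∂π_W/∂q_W = 0: 101 - 2q_W - (q_G + q_S) = 0.
Solace's profit: π_S = (150 - Q)q_S - (13q_S). Setting ∂π_S/∂q_S = 0: 137 - 2q_S - (q_G + q_W) = 0.
Adding the 3 conditions: 385 − 2Q − 2Q = 0, i.e. Q = 385/4.
Back-substituting: q_G = (147 − 385/4) = 203/4, q_W = (101 − 385/4) = 19/4, q_S = (137 − 385/4) = 163/4.
Total output Q = 385/4, so price P = 150 - 385/4 = 215/4.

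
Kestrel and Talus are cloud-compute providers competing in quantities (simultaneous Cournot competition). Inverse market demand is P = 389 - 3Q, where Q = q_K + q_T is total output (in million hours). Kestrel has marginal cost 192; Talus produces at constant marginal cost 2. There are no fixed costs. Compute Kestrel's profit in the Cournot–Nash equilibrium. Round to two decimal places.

1.81

Kestrel's profit: π_K = (389 - 3Q)q_K - (192q_K). Setting ∂π_K/∂q_K = 0: 197 - 6q_K - 3(q_T) = 0.
Talus's first-order condition: 387 - 6q_T - 3(q_K) = 0.
Best responses: q_K = (197 - 3q_T)/6, q_T = (387 - 3q_K)/6.
Solving the pair: q_K = 7/9, q_T = 577/9.
Price P = 389 - 3·(584/9) = 583/3.
Kestrel's profit: (583/3 - 192)·(7/9) = 49/27.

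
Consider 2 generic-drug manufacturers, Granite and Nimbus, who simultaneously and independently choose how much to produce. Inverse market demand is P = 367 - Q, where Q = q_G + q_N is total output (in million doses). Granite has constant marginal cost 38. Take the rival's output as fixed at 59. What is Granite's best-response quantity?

With the rival's output fixed at 59, Granite's profit is π_G = (367 - 59 - q_G)q_G - (38q_G) = (308 - q_G)q_G - (38q_G).
∂π_G/∂q_G = 270 - 2q_G = 0, so q_G = 135.

135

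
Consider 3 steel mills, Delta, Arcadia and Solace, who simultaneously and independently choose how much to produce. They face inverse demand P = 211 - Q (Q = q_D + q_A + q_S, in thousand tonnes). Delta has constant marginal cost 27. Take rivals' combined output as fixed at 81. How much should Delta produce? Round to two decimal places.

51.50

With rivals' combined output fixed at 81, Delta's profit is π_D = (211 - 81 - q_D)q_D - (27q_D) = (130 - q_D)q_D - (27q_D).
∂π_D/∂q_D = 103 - 2q_D = 0, so q_D = 103/2.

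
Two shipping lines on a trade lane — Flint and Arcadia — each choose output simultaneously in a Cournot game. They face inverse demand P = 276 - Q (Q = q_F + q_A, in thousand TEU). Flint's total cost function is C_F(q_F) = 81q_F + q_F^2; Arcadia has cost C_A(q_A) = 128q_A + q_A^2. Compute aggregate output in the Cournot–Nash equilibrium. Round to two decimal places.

Flint's profit: π_F = (276 - Q)q_F - (81q_F + q_F²). Setting ∂π_F/∂q_F = 0: 195 - 4q_F - (q_A) = 0.
Arcadia's profit: π_A = (276 - Q)q_A - (128q_A + q_A²). Setting ∂π_A/∂q_A = 0: 148 - 4q_A - (q_F) = 0.
Rearranging gives the reaction functions q_F = (195 - q_A)/4 and q_A = (148 - q_F)/4.
Substituting one into the other gives q_F = 632/15 and q_A = 397/15.
Total output Q = 632/15 + 397/15 = 343/5.

68.60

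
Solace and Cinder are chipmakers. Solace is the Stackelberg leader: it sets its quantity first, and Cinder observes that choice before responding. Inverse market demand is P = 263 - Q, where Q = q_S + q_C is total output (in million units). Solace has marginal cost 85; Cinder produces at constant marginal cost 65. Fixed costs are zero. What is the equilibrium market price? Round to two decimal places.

Solve by backward induction. Given q_S, the follower Cinder maximises π_C = (263 - q_S - q_C)q_C - 65q_C.
Follower FOC: 198 - q_S - 2q_C = 0, so q_C(q_S) = (198 - q_S)/2.
The leader anticipates this reaction. Substituting into P = 263 - Q gives P = 164 - (1/2)q_S, so π_S = (164 - (1/2)q_S)q_S - 85q_S.
Leader FOC: 79 - q_S = 0, so q_S = 79.
Then q_C = (198 - 79)/2 = 119/2.
Total output Q = 277/2, so price P = 263 - 277/2 = 249/2.

124.50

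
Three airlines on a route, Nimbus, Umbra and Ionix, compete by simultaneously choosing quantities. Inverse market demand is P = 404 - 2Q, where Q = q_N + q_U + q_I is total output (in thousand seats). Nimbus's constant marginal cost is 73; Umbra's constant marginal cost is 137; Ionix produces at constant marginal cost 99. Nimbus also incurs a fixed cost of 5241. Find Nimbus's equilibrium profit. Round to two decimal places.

297.78

Nimbus's profit: π_N = (404 - 2Q)q_N - (73q_N). Setting ∂π_N/∂q_N = 0: 331 - 4q_N - 2(q_U + q_I) = 0.
Umbra's profit: π_U = (404 - 2Q)q_U - (137q_U). Setting ∂π_U/∂q_U = 0: 267 - 4q_U - 2(q_N + q_I) = 0.
Ionix's first-order condition: 305 - 4q_I - 2(q_N + q_U) = 0.
Adding the 3 conditions: 903 − 4Q − 4Q = 0, i.e. Q = 903/8.
Back-substituting: q_N = (331 − 903/4)/2 = 421/8, q_U = (267 − 903/4)/2 = 165/8, q_I = (305 − 903/4)/2 = 317/8.
Price P = 404 - 2·(903/8) = 713/4.
Nimbus's profit: (713/4 - 73)·(421/8) - 5241 = 297.7813.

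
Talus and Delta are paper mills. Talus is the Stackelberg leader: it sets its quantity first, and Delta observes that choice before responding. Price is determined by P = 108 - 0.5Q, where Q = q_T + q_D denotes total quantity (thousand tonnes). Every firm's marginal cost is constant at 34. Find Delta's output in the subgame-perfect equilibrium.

The follower Delta best-responds to any q_T: π_D = (108 - 0.5Q)q_D - 34q_D.
Setting the follower's marginal profit to zero, 74 - (1/2)q_T - q_D = 0, i.e. q_D = (74 - (1/2)q_T).
Talus substitutes q_D(q_T) into its own profit: π_T = q_T(108 - (1/2)q_T - (74 - (1/2)q_T)/2) - 34q_T = (71 - (1/4)q_T)q_T - 34q_T.
The leader's first-order condition 37 - (1/2)q_T = 0 yields q_T = 74.
Then q_D = (74 - (1/2)·74) = 37.

37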